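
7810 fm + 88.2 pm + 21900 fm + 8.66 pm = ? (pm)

126.57 pm

In pm:
  7810 fm = 7810 × 10⁻³ pm = 7.81
  88.2 pm → 88.2
  21900 fm = 21900 × 10⁻³ pm = 21.9
  8.66 pm → 8.66
Sum: 7.81 + 88.2 + 21.9 + 8.66 = 126.57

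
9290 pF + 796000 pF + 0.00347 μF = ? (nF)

In nF:
  9290 pF = 9290 × 10^-3 nF = 9.29
  796000 pF = 796000 × 10^-3 nF = 796
  0.00347 μF = 0.00347 × 10^3 nF = 3.47
Sum: 9.29 + 796 + 3.47 = 808.76

808.76 nF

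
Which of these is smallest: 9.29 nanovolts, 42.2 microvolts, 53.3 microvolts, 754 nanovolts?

9.29 nanovolts = 0.00000000929 volts
42.2 microvolts = 0.0000422 volts
53.3 microvolts = 0.0000533 volts
754 nanovolts = 0.000000754 volts

9.29 nanovolts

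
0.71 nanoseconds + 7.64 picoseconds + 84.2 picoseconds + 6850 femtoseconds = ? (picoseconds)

In picoseconds:
  0.71 nanoseconds = 0.71 × 10³ picoseconds = 710
  7.64 picoseconds → 7.64
  84.2 picoseconds → 84.2
  6850 femtoseconds = 6850 × 10⁻³ picoseconds = 6.85
Sum: 710 + 7.64 + 84.2 + 6.85 = 808.69

808.69 picoseconds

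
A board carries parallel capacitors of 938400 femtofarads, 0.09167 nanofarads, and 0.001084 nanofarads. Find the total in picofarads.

In picofarads:
  938400 femtofarads = 938400e-3 picofarads = 938.4
  0.09167 nanofarads = 0.09167e3 picofarads = 91.67
  0.001084 nanofarads = 0.001084e3 picofarads = 1.084
Sum: 938.4 + 91.67 + 1.084 = 1031.154

1031.154 picofarads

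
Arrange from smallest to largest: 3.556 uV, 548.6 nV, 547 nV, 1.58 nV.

1.58 nV < 547 nV < 548.6 nV < 3.556 uV

3.556 uV = 0.000003556 V
548.6 nV = 0.0000005486 V
547 nV = 0.000000547 V
1.58 nV = 0.00000000158 V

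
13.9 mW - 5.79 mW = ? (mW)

8.11 mW

In mW:
  13.9 mW → 13.9
  5.79 mW → 5.79
Difference: 13.9 - 5.79 = 8.11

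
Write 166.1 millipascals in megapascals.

milli = 10^-3, mega = 10^6; factor is 10^-9.
166.1 × 10^-9 = 0.0000001661

0.0000001661 megapascals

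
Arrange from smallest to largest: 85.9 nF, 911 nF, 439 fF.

85.9 nF = 0.0000000859 F
911 nF = 0.000000911 F
439 fF = 0.000000000000439 F

439 fF < 85.9 nF < 911 nF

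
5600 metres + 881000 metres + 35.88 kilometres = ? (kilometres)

In kilometres:
  5600 metres = 5600e-3 kilometres = 5.6
  881000 metres = 881000e-3 kilometres = 881
  35.88 kilometres → 35.88
Sum: 5.6 + 881 + 35.88 = 922.48

922.48 kilometres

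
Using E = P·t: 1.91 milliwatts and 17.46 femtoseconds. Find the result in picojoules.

1.91 × 10^-3 × 17.46 × 10^-15 = 33.3486 × 10^-18 J

0.0000333486 picojoules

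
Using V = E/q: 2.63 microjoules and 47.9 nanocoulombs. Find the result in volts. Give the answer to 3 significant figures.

(2.63 × 10⁻⁶) / (47.9 × 10⁻⁹) = 0.054906 × 10³ V

54.9 volts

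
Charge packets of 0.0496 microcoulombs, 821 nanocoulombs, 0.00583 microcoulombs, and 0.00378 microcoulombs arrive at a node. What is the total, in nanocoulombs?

In nanocoulombs:
  0.0496 microcoulombs = 0.0496e3 nanocoulombs = 49.6
  821 nanocoulombs → 821
  0.00583 microcoulombs = 0.00583e3 nanocoulombs = 5.83
  0.00378 microcoulombs = 0.00378e3 nanocoulombs = 3.78
Sum: 49.6 + 821 + 5.83 + 3.78 = 880.21

880.21 nanocoulombs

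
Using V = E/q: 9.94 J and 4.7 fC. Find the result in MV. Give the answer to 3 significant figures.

(9.94) / (4.7e-15) = 2.1149e15 V

2110000000 MV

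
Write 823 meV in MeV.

milli = 10^-3, mega = 10^6; factor is 10^-9.
823 × 10^-9 = 0.000000823

0.000000823 MeV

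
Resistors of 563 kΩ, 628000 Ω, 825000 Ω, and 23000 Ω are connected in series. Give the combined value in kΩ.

2039 kΩ

In kΩ:
  563 kΩ → 563
  628000 Ω = 628000 × 10^-3 kΩ = 628
  825000 Ω = 825000 × 10^-3 kΩ = 825
  23000 Ω = 23000 × 10^-3 kΩ = 23
Sum: 563 + 628 + 825 + 23 = 2039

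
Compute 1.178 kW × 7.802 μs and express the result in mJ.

1.178 × 10^3 × 7.802 × 10^-6 = 9.190756 × 10^-3 J

9.190756 mJ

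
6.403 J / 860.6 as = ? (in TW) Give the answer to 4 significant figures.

(6.403) / (860.6 × 10⁻¹⁸) = 0.00744016 × 10¹⁸ W

7440 TW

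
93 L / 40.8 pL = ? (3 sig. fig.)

(93) / (40.8e-12) = 2.279e12

2280000000000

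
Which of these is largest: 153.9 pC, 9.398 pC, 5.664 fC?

153.9 pC

153.9 pC = 0.0000000001539 C
9.398 pC = 0.000000000009398 C
5.664 fC = 0.000000000000005664 C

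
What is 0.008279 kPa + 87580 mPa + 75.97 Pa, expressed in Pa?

171.829 Pa

In Pa:
  0.008279 kPa = 0.008279 × 10^3 Pa = 8.279
  87580 mPa = 87580 × 10^-3 Pa = 87.58
  75.97 Pa → 75.97
Sum: 8.279 + 87.58 + 75.97 = 171.829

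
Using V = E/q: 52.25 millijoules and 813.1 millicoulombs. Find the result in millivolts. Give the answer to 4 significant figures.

(52.25 × 10^-3) / (813.1 × 10^-3) = 0.0642602 V

64.26 millivolts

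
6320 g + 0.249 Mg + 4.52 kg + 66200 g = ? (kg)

326.04 kg

In kg:
  6320 g = 6320 × 10⁻³ kg = 6.32
  0.249 Mg = 0.249 × 10³ kg = 249
  4.52 kg → 4.52
  66200 g = 66200 × 10⁻³ kg = 66.2
Sum: 6.32 + 249 + 4.52 + 66.2 = 326.04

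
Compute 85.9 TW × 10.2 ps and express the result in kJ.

85.9 × 10¹² × 10.2 × 10⁻¹² = 876.18 J

0.87618 kJ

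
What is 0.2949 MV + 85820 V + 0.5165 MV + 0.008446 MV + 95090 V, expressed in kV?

1000.756 kV

In kV:
  0.2949 MV = 0.2949 × 10³ kV = 294.9
  85820 V = 85820 × 10⁻³ kV = 85.82
  0.5165 MV = 0.5165 × 10³ kV = 516.5
  0.008446 MV = 0.008446 × 10³ kV = 8.446
  95090 V = 95090 × 10⁻³ kV = 95.09
Sum: 294.9 + 85.82 + 516.5 + 8.446 + 95.09 = 1000.756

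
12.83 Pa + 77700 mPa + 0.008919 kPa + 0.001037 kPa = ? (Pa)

In Pa:
  12.83 Pa → 12.83
  77700 mPa = 77700 × 10⁻³ Pa = 77.7
  0.008919 kPa = 0.008919 × 10³ Pa = 8.919
  0.001037 kPa = 0.001037 × 10³ Pa = 1.037
Sum: 12.83 + 77.7 + 8.919 + 1.037 = 100.486

100.486 Pa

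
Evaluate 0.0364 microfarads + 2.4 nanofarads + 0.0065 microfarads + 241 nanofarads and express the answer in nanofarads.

286.3 nanofarads

In nanofarads:
  0.0364 microfarads = 0.0364 × 10^3 nanofarads = 36.4
  2.4 nanofarads → 2.4
  0.0065 microfarads = 0.0065 × 10^3 nanofarads = 6.5
  241 nanofarads → 241
Sum: 36.4 + 2.4 + 6.5 + 241 = 286.3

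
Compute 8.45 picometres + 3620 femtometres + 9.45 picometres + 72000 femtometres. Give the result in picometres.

93.52 picometres

In picometres:
  8.45 picometres → 8.45
  3620 femtometres = 3620 × 10^-3 picometres = 3.62
  9.45 picometres → 9.45
  72000 femtometres = 72000 × 10^-3 picometres = 72
Sum: 8.45 + 3.62 + 9.45 + 72 = 93.52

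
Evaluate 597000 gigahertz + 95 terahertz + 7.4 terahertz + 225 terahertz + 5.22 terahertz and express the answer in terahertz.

In terahertz:
  597000 gigahertz = 597000e-3 terahertz = 597
  95 terahertz → 95
  7.4 terahertz → 7.4
  225 terahertz → 225
  5.22 terahertz → 5.22
Sum: 597 + 95 + 7.4 + 225 + 5.22 = 929.62

929.62 terahertz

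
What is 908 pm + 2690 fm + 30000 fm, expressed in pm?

In pm:
  908 pm → 908
  2690 fm = 2690e-3 pm = 2.69
  30000 fm = 30000e-3 pm = 30
Sum: 908 + 2.69 + 30 = 940.69

940.69 pm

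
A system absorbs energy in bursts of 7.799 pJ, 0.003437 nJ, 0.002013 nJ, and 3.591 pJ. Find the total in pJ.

16.84 pJ

In pJ:
  7.799 pJ → 7.799
  0.003437 nJ = 0.003437 × 10^3 pJ = 3.437
  0.002013 nJ = 0.002013 × 10^3 pJ = 2.013
  3.591 pJ → 3.591
Sum: 7.799 + 3.437 + 2.013 + 3.591 = 16.84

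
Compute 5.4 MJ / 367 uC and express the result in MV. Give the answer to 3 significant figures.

(5.4 × 10⁶) / (367 × 10⁻⁶) = 0.014714 × 10¹² V

14700 MV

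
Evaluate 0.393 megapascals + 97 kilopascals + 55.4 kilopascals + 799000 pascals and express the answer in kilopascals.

In kilopascals:
  0.393 megapascals = 0.393 × 10³ kilopascals = 393
  97 kilopascals → 97
  55.4 kilopascals → 55.4
  799000 pascals = 799000 × 10⁻³ kilopascals = 799
Sum: 393 + 97 + 55.4 + 799 = 1344.4

1344.4 kilopascals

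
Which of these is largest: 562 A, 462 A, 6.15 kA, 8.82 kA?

8.82 kA

562 A = 562 A
462 A = 462 A
6.15 kA = 6150 A
8.82 kA = 8820 A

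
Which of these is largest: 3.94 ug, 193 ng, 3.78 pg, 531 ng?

3.94 ug = 0.00000394 g
193 ng = 0.000000193 g
3.78 pg = 0.00000000000378 g
531 ng = 0.000000531 g

3.94 ug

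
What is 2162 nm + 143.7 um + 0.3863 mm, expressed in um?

532.162 um

In um:
  2162 nm = 2162 × 10^-3 um = 2.162
  143.7 um → 143.7
  0.3863 mm = 0.3863 × 10^3 um = 386.3
Sum: 2.162 + 143.7 + 386.3 = 532.162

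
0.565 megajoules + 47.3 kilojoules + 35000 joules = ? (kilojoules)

647.3 kilojoules

In kilojoules:
  0.565 megajoules = 0.565 × 10³ kilojoules = 565
  47.3 kilojoules → 47.3
  35000 joules = 35000 × 10⁻³ kilojoules = 35
Sum: 565 + 47.3 + 35 = 647.3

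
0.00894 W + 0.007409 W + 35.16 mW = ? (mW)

51.509 mW

In mW:
  0.00894 W = 0.00894 × 10³ mW = 8.94
  0.007409 W = 0.007409 × 10³ mW = 7.409
  35.16 mW → 35.16
Sum: 8.94 + 7.409 + 35.16 = 51.509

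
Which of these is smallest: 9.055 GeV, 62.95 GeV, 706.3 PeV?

9.055 GeV = 9055000000 eV
62.95 GeV = 62950000000 eV
706.3 PeV = 706300000000000000 eV

9.055 GeV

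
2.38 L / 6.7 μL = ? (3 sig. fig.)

(2.38) / (6.7 × 10^-6) = 0.3552 × 10^6

355000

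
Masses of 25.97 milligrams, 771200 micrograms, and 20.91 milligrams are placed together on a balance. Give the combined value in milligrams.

818.08 milligrams

In milligrams:
  25.97 milligrams → 25.97
  771200 micrograms = 771200 × 10⁻³ milligrams = 771.2
  20.91 milligrams → 20.91
Sum: 25.97 + 771.2 + 20.91 = 818.08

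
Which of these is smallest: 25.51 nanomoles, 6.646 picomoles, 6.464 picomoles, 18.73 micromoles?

25.51 nanomoles = 0.00000002551 moles
6.646 picomoles = 0.000000000006646 moles
6.464 picomoles = 0.000000000006464 moles
18.73 micromoles = 0.00001873 moles

6.464 picomoles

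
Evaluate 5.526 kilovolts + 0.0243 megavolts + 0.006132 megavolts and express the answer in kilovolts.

35.958 kilovolts

In kilovolts:
  5.526 kilovolts → 5.526
  0.0243 megavolts = 0.0243 × 10³ kilovolts = 24.3
  0.006132 megavolts = 0.006132 × 10³ kilovolts = 6.132
Sum: 5.526 + 24.3 + 6.132 = 35.958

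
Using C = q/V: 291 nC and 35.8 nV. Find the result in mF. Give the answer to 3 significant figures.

(291e-9) / (35.8e-9) = 8.1285 F

8130 mF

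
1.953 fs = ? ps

0.001953 ps

femto = 10^-15, pico = 10^-12; factor is 10^-3.
1.953 × 10^-3 = 0.001953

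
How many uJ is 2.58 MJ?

mega = 1e6, micro = 1e-6; factor is 1e12.
2.58 × 1e12 = 2580000000000

2580000000000 uJ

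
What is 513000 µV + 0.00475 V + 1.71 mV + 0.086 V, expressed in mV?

In mV:
  513000 µV = 513000e-3 mV = 513
  0.00475 V = 0.00475e3 mV = 4.75
  1.71 mV → 1.71
  0.086 V = 0.086e3 mV = 86
Sum: 513 + 4.75 + 1.71 + 86 = 605.46

605.46 mV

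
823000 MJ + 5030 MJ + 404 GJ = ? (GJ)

1232.03 GJ

In GJ:
  823000 MJ = 823000 × 10^-3 GJ = 823
  5030 MJ = 5030 × 10^-3 GJ = 5.03
  404 GJ → 404
Sum: 823 + 5.03 + 404 = 1232.03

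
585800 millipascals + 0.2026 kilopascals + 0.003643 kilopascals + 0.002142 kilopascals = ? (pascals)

794.185 pascals

In pascals:
  585800 millipascals = 585800 × 10^-3 pascals = 585.8
  0.2026 kilopascals = 0.2026 × 10^3 pascals = 202.6
  0.003643 kilopascals = 0.003643 × 10^3 pascals = 3.643
  0.002142 kilopascals = 0.002142 × 10^3 pascals = 2.142
Sum: 585.8 + 202.6 + 3.643 + 2.142 = 794.185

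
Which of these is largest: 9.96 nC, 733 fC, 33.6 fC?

9.96 nC = 0.00000000996 C
733 fC = 0.000000000000733 C
33.6 fC = 0.0000000000000336 C

9.96 nC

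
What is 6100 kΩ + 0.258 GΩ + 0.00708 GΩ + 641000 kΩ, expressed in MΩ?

In MΩ:
  6100 kΩ = 6100 × 10^-3 MΩ = 6.1
  0.258 GΩ = 0.258 × 10^3 MΩ = 258
  0.00708 GΩ = 0.00708 × 10^3 MΩ = 7.08
  641000 kΩ = 641000 × 10^-3 MΩ = 641
Sum: 6.1 + 258 + 7.08 + 641 = 912.18

912.18 MΩ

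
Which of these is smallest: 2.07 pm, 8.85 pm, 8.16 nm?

2.07 pm = 0.00000000000207 m
8.85 pm = 0.00000000000885 m
8.16 nm = 0.00000000816 m

2.07 pm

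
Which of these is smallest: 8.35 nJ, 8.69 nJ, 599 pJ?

8.35 nJ = 0.00000000835 J
8.69 nJ = 0.00000000869 J
599 pJ = 0.000000000599 J

599 pJ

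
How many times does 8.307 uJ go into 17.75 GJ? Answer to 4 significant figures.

2137000000000000

(17.75 × 10⁹) / (8.307 × 10⁻⁶) = 2.1368 × 10¹⁵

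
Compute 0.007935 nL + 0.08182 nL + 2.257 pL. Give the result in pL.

92.012 pL

In pL:
  0.007935 nL = 0.007935 × 10^3 pL = 7.935
  0.08182 nL = 0.08182 × 10^3 pL = 81.82
  2.257 pL → 2.257
Sum: 7.935 + 81.82 + 2.257 = 92.012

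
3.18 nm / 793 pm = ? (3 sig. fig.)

4.01

(3.18e-9) / (793e-12) = 0.00401e3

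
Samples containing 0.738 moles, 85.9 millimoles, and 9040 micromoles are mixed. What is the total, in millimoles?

In millimoles:
  0.738 moles = 0.738e3 millimoles = 738
  85.9 millimoles → 85.9
  9040 micromoles = 9040e-3 millimoles = 9.04
Sum: 738 + 85.9 + 9.04 = 832.94

832.94 millimoles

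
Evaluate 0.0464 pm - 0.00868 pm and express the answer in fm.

In fm:
  0.0464 pm = 0.0464 × 10³ fm = 46.4
  0.00868 pm = 0.00868 × 10³ fm = 8.68
Difference: 46.4 - 8.68 = 37.72

37.72 fm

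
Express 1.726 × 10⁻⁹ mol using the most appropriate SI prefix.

= 1.726 × 10⁻⁹ mol; 10⁻⁹ is nano.

1.726 nmol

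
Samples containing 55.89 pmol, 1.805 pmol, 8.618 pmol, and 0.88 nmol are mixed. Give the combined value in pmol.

In pmol:
  55.89 pmol → 55.89
  1.805 pmol → 1.805
  8.618 pmol → 8.618
  0.88 nmol = 0.88e3 pmol = 880
Sum: 55.89 + 1.805 + 8.618 + 880 = 946.313

946.313 pmol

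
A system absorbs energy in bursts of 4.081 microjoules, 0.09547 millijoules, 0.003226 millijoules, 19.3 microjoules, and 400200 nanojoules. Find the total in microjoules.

In microjoules:
  4.081 microjoules → 4.081
  0.09547 millijoules = 0.09547 × 10^3 microjoules = 95.47
  0.003226 millijoules = 0.003226 × 10^3 microjoules = 3.226
  19.3 microjoules → 19.3
  400200 nanojoules = 400200 × 10^-3 microjoules = 400.2
Sum: 4.081 + 95.47 + 3.226 + 19.3 + 400.2 = 522.277

522.277 microjoules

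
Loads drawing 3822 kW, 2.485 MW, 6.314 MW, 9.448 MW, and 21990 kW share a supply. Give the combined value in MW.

44.059 MW

In MW:
  3822 kW = 3822 × 10^-3 MW = 3.822
  2.485 MW → 2.485
  6.314 MW → 6.314
  9.448 MW → 9.448
  21990 kW = 21990 × 10^-3 MW = 21.99
Sum: 3.822 + 2.485 + 6.314 + 9.448 + 21.99 = 44.059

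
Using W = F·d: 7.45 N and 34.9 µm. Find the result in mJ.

7.45 × 34.9e-6 = 260.005e-6 J

0.260005 mJ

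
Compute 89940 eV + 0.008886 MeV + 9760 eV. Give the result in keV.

108.586 keV

In keV:
  89940 eV = 89940 × 10^-3 keV = 89.94
  0.008886 MeV = 0.008886 × 10^3 keV = 8.886
  9760 eV = 9760 × 10^-3 keV = 9.76
Sum: 89.94 + 8.886 + 9.76 = 108.586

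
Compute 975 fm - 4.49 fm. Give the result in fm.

970.51 fm

In fm:
  975 fm → 975
  4.49 fm → 4.49
Difference: 975 - 4.49 = 970.51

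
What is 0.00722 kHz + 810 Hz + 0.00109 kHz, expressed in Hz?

In Hz:
  0.00722 kHz = 0.00722e3 Hz = 7.22
  810 Hz → 810
  0.00109 kHz = 0.00109e3 Hz = 1.09
Sum: 7.22 + 810 + 1.09 = 818.31

818.31 Hz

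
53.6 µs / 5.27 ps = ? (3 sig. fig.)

10200000

(53.6 × 10⁻⁶) / (5.27 × 10⁻¹²) = 10.17 × 10⁶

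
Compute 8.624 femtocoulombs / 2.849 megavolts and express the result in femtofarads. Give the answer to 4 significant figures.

(8.624e-15) / (2.849e6) = 3.02703e-21 F

0.000003027 femtofarads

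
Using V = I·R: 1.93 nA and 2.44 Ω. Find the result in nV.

1.93 × 10^-9 × 2.44 = 4.7092 × 10^-9 V

4.7092 nV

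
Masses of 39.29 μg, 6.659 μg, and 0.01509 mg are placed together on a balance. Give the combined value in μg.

61.039 μg

In μg:
  39.29 μg → 39.29
  6.659 μg → 6.659
  0.01509 mg = 0.01509e3 μg = 15.09
Sum: 39.29 + 6.659 + 15.09 = 61.039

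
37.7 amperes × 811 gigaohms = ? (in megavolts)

30574700 megavolts

37.7 × 811e9 = 30574.7e9 V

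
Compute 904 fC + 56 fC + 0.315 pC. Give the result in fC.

1275 fC

In fC:
  904 fC → 904
  56 fC → 56
  0.315 pC = 0.315 × 10^3 fC = 315
Sum: 904 + 56 + 315 = 1275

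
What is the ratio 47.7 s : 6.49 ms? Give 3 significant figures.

(47.7) / (6.49 × 10⁻³) = 7.35 × 10³

7350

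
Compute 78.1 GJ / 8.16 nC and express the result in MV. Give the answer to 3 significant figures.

9570000000000 MV

(78.1e9) / (8.16e-9) = 9.5711e18 V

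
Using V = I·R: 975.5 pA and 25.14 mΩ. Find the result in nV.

0.02452407 nV

975.5e-12 × 25.14e-3 = 24524.07e-15 V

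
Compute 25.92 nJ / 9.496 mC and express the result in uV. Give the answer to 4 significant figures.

(25.92e-9) / (9.496e-3) = 2.72957e-6 V

2.730 uV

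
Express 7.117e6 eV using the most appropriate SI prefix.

= 7.117e6 eV; 1e6 is mega.

7.117 MeV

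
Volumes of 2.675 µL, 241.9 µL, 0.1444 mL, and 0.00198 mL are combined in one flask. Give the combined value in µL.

390.955 µL

In µL:
  2.675 µL → 2.675
  241.9 µL → 241.9
  0.1444 mL = 0.1444 × 10^3 µL = 144.4
  0.00198 mL = 0.00198 × 10^3 µL = 1.98
Sum: 2.675 + 241.9 + 144.4 + 1.98 = 390.955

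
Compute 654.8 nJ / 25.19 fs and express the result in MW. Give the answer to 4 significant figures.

(654.8e-9) / (25.19e-15) = 25.9944e6 W

25.99 MW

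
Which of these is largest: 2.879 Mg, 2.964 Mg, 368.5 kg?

2.964 Mg

2.879 Mg = 2879000 g
2.964 Mg = 2964000 g
368.5 kg = 368500 g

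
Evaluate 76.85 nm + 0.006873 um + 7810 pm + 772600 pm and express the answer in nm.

In nm:
  76.85 nm → 76.85
  0.006873 um = 0.006873e3 nm = 6.873
  7810 pm = 7810e-3 nm = 7.81
  772600 pm = 772600e-3 nm = 772.6
Sum: 76.85 + 6.873 + 7.81 + 772.6 = 864.133

864.133 nm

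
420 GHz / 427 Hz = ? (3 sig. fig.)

984000000

(420 × 10^9) / (427) = 0.9836 × 10^9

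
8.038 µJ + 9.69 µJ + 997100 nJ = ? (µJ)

In µJ:
  8.038 µJ → 8.038
  9.69 µJ → 9.69
  997100 nJ = 997100e-3 µJ = 997.1
Sum: 8.038 + 9.69 + 997.1 = 1014.828

1014.828 µJ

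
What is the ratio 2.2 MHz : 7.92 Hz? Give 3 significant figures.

278000

(2.2e6) / (7.92) = 0.2778e6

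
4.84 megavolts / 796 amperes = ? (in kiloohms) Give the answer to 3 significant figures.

6.08 kiloohms

(4.84 × 10^6) / (796) = 0.0060804 × 10^6 Ω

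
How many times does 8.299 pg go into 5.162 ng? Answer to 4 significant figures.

(5.162 × 10⁻⁹) / (8.299 × 10⁻¹²) = 0.622 × 10³

622.0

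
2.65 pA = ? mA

0.00000000265 mA

pico = 10⁻¹², milli = 10⁻³; factor is 10⁻⁹.
2.65 × 10⁻⁹ = 0.00000000265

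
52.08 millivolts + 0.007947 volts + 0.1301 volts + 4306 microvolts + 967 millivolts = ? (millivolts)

1161.433 millivolts

In millivolts:
  52.08 millivolts → 52.08
  0.007947 volts = 0.007947 × 10^3 millivolts = 7.947
  0.1301 volts = 0.1301 × 10^3 millivolts = 130.1
  4306 microvolts = 4306 × 10^-3 millivolts = 4.306
  967 millivolts → 967
Sum: 52.08 + 7.947 + 130.1 + 4.306 + 967 = 1161.433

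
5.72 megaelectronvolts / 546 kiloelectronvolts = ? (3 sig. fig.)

10.5

(5.72e6) / (546e3) = 0.01048e3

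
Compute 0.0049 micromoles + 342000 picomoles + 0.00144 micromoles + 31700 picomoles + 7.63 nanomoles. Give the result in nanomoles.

In nanomoles:
  0.0049 micromoles = 0.0049 × 10^3 nanomoles = 4.9
  342000 picomoles = 342000 × 10^-3 nanomoles = 342
  0.00144 micromoles = 0.00144 × 10^3 nanomoles = 1.44
  31700 picomoles = 31700 × 10^-3 nanomoles = 31.7
  7.63 nanomoles → 7.63
Sum: 4.9 + 342 + 1.44 + 31.7 + 7.63 = 387.67

387.67 nanomoles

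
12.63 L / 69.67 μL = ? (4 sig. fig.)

(12.63) / (69.67e-6) = 0.18128e6

181300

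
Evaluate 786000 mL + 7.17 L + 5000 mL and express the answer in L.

798.17 L

In L:
  786000 mL = 786000 × 10⁻³ L = 786
  7.17 L → 7.17
  5000 mL = 5000 × 10⁻³ L = 5
Sum: 786 + 7.17 + 5 = 798.17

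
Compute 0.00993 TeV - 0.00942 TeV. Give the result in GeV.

0.51 GeV

In GeV:
  0.00993 TeV = 0.00993e3 GeV = 9.93
  0.00942 TeV = 0.00942e3 GeV = 9.42
Difference: 9.93 - 9.42 = 0.51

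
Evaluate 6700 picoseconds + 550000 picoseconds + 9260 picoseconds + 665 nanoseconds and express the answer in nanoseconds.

In nanoseconds:
  6700 picoseconds = 6700 × 10^-3 nanoseconds = 6.7
  550000 picoseconds = 550000 × 10^-3 nanoseconds = 550
  9260 picoseconds = 9260 × 10^-3 nanoseconds = 9.26
  665 nanoseconds → 665
Sum: 6.7 + 550 + 9.26 + 665 = 1230.96

1230.96 nanoseconds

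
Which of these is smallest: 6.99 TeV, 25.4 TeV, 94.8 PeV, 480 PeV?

6.99 TeV = 6990000000000 eV
25.4 TeV = 25400000000000 eV
94.8 PeV = 94800000000000000 eV
480 PeV = 480000000000000000 eV

6.99 TeV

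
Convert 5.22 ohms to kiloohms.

(no prefix) = 10⁰, kilo = 10³; factor is 10⁻³.
5.22 × 10⁻³ = 0.00522

0.00522 kiloohms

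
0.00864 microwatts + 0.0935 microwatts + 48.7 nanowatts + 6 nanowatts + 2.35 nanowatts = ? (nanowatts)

159.19 nanowatts

In nanowatts:
  0.00864 microwatts = 0.00864 × 10^3 nanowatts = 8.64
  0.0935 microwatts = 0.0935 × 10^3 nanowatts = 93.5
  48.7 nanowatts → 48.7
  6 nanowatts → 6
  2.35 nanowatts → 2.35
Sum: 8.64 + 93.5 + 48.7 + 6 + 2.35 = 159.19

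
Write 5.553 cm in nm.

55530000 nm

centi = 10⁻², nano = 10⁻⁹; factor is 10⁷.
5.553 × 10⁷ = 55530000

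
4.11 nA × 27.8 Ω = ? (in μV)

0.114258 μV

4.11e-9 × 27.8 = 114.258e-9 V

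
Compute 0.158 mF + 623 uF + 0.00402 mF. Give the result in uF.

785.02 uF

In uF:
  0.158 mF = 0.158 × 10³ uF = 158
  623 uF → 623
  0.00402 mF = 0.00402 × 10³ uF = 4.02
Sum: 158 + 623 + 4.02 = 785.02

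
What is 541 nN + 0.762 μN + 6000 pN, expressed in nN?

1309 nN

In nN:
  541 nN → 541
  0.762 μN = 0.762 × 10^3 nN = 762
  6000 pN = 6000 × 10^-3 nN = 6
Sum: 541 + 762 + 6 = 1309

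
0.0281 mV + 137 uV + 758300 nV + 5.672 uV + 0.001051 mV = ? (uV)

930.123 uV

In uV:
  0.0281 mV = 0.0281 × 10³ uV = 28.1
  137 uV → 137
  758300 nV = 758300 × 10⁻³ uV = 758.3
  5.672 uV → 5.672
  0.001051 mV = 0.001051 × 10³ uV = 1.051
Sum: 28.1 + 137 + 758.3 + 5.672 + 1.051 = 930.123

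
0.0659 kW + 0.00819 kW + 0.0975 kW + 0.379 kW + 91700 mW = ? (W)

642.29 W

In W:
  0.0659 kW = 0.0659e3 W = 65.9
  0.00819 kW = 0.00819e3 W = 8.19
  0.0975 kW = 0.0975e3 W = 97.5
  0.379 kW = 0.379e3 W = 379
  91700 mW = 91700e-3 W = 91.7
Sum: 65.9 + 8.19 + 97.5 + 379 + 91.7 = 642.29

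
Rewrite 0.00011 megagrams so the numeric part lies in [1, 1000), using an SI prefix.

110 grams

= 110 grams; mantissa already in [1, 1000).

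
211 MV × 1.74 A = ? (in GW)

0.36714 GW

211 × 10⁶ × 1.74 = 367.14 × 10⁶ W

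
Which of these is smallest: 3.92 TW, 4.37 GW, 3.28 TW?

4.37 GW

3.92 TW = 3920000000000 W
4.37 GW = 4370000000 W
3.28 TW = 3280000000000 W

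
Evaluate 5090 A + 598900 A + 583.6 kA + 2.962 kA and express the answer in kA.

In kA:
  5090 A = 5090e-3 kA = 5.09
  598900 A = 598900e-3 kA = 598.9
  583.6 kA → 583.6
  2.962 kA → 2.962
Sum: 5.09 + 598.9 + 583.6 + 2.962 = 1190.552

1190.552 kA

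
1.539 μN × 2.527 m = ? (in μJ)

1.539 × 10^-6 × 2.527 = 3.889053 × 10^-6 J

3.889053 μJ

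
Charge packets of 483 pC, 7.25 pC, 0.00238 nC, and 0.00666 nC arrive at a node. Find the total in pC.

499.29 pC

In pC:
  483 pC → 483
  7.25 pC → 7.25
  0.00238 nC = 0.00238 × 10^3 pC = 2.38
  0.00666 nC = 0.00666 × 10^3 pC = 6.66
Sum: 483 + 7.25 + 2.38 + 6.66 = 499.29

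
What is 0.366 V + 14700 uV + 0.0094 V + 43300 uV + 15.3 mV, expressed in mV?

448.7 mV

In mV:
  0.366 V = 0.366 × 10³ mV = 366
  14700 uV = 14700 × 10⁻³ mV = 14.7
  0.0094 V = 0.0094 × 10³ mV = 9.4
  43300 uV = 43300 × 10⁻³ mV = 43.3
  15.3 mV → 15.3
Sum: 366 + 14.7 + 9.4 + 43.3 + 15.3 = 448.7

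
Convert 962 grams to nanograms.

962000000000 nanograms

(no prefix) = 10⁰, nano = 10⁻⁹; factor is 10⁹.
962 × 10⁹ = 962000000000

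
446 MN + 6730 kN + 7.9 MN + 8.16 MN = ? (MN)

468.79 MN

In MN:
  446 MN → 446
  6730 kN = 6730 × 10^-3 MN = 6.73
  7.9 MN → 7.9
  8.16 MN → 8.16
Sum: 446 + 6.73 + 7.9 + 8.16 = 468.79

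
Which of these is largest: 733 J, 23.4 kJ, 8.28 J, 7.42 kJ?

23.4 kJ

733 J = 733 J
23.4 kJ = 23400 J
8.28 J = 8.28 J
7.42 kJ = 7420 J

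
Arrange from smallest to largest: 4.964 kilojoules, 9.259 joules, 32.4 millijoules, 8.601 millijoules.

8.601 millijoules < 32.4 millijoules < 9.259 joules < 4.964 kilojoules

4.964 kilojoules = 4964 joules
9.259 joules = 9.259 joules
32.4 millijoules = 0.0324 joules
8.601 millijoules = 0.008601 joules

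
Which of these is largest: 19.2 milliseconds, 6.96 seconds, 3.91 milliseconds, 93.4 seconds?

19.2 milliseconds = 0.0192 seconds
6.96 seconds = 6.96 seconds
3.91 milliseconds = 0.00391 seconds
93.4 seconds = 93.4 seconds

93.4 seconds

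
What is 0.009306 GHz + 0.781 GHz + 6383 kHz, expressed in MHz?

796.689 MHz

In MHz:
  0.009306 GHz = 0.009306 × 10³ MHz = 9.306
  0.781 GHz = 0.781 × 10³ MHz = 781
  6383 kHz = 6383 × 10⁻³ MHz = 6.383
Sum: 9.306 + 781 + 6.383 = 796.689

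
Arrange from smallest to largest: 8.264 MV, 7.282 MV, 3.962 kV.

3.962 kV < 7.282 MV < 8.264 MV

8.264 MV = 8264000 V
7.282 MV = 7282000 V
3.962 kV = 3962 V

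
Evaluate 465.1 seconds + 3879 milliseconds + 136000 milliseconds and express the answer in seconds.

In seconds:
  465.1 seconds → 465.1
  3879 milliseconds = 3879e-3 seconds = 3.879
  136000 milliseconds = 136000e-3 seconds = 136
Sum: 465.1 + 3.879 + 136 = 604.979

604.979 seconds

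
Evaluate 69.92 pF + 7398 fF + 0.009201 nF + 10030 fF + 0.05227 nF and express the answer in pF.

In pF:
  69.92 pF → 69.92
  7398 fF = 7398e-3 pF = 7.398
  0.009201 nF = 0.009201e3 pF = 9.201
  10030 fF = 10030e-3 pF = 10.03
  0.05227 nF = 0.05227e3 pF = 52.27
Sum: 69.92 + 7.398 + 9.201 + 10.03 + 52.27 = 148.819

148.819 pF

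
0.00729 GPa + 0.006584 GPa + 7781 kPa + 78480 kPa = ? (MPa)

In MPa:
  0.00729 GPa = 0.00729 × 10³ MPa = 7.29
  0.006584 GPa = 0.006584 × 10³ MPa = 6.584
  7781 kPa = 7781 × 10⁻³ MPa = 7.781
  78480 kPa = 78480 × 10⁻³ MPa = 78.48
Sum: 7.29 + 6.584 + 7.781 + 78.48 = 100.135

100.135 MPa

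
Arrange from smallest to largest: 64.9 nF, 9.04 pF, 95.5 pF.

9.04 pF < 95.5 pF < 64.9 nF

64.9 nF = 0.0000000649 F
9.04 pF = 0.00000000000904 F
95.5 pF = 0.0000000000955 F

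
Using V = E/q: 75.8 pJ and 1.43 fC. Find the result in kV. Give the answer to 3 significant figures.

53.0 kV

(75.8 × 10⁻¹²) / (1.43 × 10⁻¹⁵) = 53.007 × 10³ V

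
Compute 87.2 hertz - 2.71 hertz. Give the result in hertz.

In hertz:
  87.2 hertz → 87.2
  2.71 hertz → 2.71
Difference: 87.2 - 2.71 = 84.49

84.49 hertz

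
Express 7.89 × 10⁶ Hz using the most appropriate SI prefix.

= 7.89 × 10⁶ Hz; 10⁶ is mega.

7.89 MHz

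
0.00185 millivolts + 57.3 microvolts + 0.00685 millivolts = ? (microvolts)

In microvolts:
  0.00185 millivolts = 0.00185 × 10^3 microvolts = 1.85
  57.3 microvolts → 57.3
  0.00685 millivolts = 0.00685 × 10^3 microvolts = 6.85
Sum: 1.85 + 57.3 + 6.85 = 66

66 microvolts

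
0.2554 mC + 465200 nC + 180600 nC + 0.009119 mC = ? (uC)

910.319 uC

In uC:
  0.2554 mC = 0.2554 × 10^3 uC = 255.4
  465200 nC = 465200 × 10^-3 uC = 465.2
  180600 nC = 180600 × 10^-3 uC = 180.6
  0.009119 mC = 0.009119 × 10^3 uC = 9.119
Sum: 255.4 + 465.2 + 180.6 + 9.119 = 910.319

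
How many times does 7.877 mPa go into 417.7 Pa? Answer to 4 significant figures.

53030

(417.7) / (7.877 × 10⁻³) = 53.028 × 10³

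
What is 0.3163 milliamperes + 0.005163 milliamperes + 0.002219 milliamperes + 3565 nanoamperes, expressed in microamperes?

In microamperes:
  0.3163 milliamperes = 0.3163 × 10³ microamperes = 316.3
  0.005163 milliamperes = 0.005163 × 10³ microamperes = 5.163
  0.002219 milliamperes = 0.002219 × 10³ microamperes = 2.219
  3565 nanoamperes = 3565 × 10⁻³ microamperes = 3.565
Sum: 316.3 + 5.163 + 2.219 + 3.565 = 327.247

327.247 microamperes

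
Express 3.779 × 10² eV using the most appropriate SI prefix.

377.9 eV

= 377.9 eV; mantissa already in [1, 1000).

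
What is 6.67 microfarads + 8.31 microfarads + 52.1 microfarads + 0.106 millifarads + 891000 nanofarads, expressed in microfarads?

In microfarads:
  6.67 microfarads → 6.67
  8.31 microfarads → 8.31
  52.1 microfarads → 52.1
  0.106 millifarads = 0.106 × 10^3 microfarads = 106
  891000 nanofarads = 891000 × 10^-3 microfarads = 891
Sum: 6.67 + 8.31 + 52.1 + 106 + 891 = 1064.08

1064.08 microfarads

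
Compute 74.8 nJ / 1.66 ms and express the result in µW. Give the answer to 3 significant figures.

(74.8e-9) / (1.66e-3) = 45.06e-6 W

45.1 µW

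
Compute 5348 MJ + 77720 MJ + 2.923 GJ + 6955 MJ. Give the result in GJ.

In GJ:
  5348 MJ = 5348 × 10⁻³ GJ = 5.348
  77720 MJ = 77720 × 10⁻³ GJ = 77.72
  2.923 GJ → 2.923
  6955 MJ = 6955 × 10⁻³ GJ = 6.955
Sum: 5.348 + 77.72 + 2.923 + 6.955 = 92.946

92.946 GJ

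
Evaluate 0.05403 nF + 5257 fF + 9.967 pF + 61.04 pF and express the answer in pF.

In pF:
  0.05403 nF = 0.05403 × 10^3 pF = 54.03
  5257 fF = 5257 × 10^-3 pF = 5.257
  9.967 pF → 9.967
  61.04 pF → 61.04
Sum: 54.03 + 5.257 + 9.967 + 61.04 = 130.294

130.294 pF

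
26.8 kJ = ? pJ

kilo = 1e3, pico = 1e-12; factor is 1e15.
26.8 × 1e15 = 26800000000000000

26800000000000000 pJ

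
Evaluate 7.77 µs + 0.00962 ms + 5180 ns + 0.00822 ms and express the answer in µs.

30.79 µs

In µs:
  7.77 µs → 7.77
  0.00962 ms = 0.00962 × 10³ µs = 9.62
  5180 ns = 5180 × 10⁻³ µs = 5.18
  0.00822 ms = 0.00822 × 10³ µs = 8.22
Sum: 7.77 + 9.62 + 5.18 + 8.22 = 30.79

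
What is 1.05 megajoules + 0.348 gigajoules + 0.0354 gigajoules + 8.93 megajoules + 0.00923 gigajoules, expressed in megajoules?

In megajoules:
  1.05 megajoules → 1.05
  0.348 gigajoules = 0.348 × 10^3 megajoules = 348
  0.0354 gigajoules = 0.0354 × 10^3 megajoules = 35.4
  8.93 megajoules → 8.93
  0.00923 gigajoules = 0.00923 × 10^3 megajoules = 9.23
Sum: 1.05 + 348 + 35.4 + 8.93 + 9.23 = 402.61

402.61 megajoules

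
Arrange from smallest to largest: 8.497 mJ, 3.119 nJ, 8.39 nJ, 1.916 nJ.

8.497 mJ = 0.008497 J
3.119 nJ = 0.000000003119 J
8.39 nJ = 0.00000000839 J
1.916 nJ = 0.000000001916 J

1.916 nJ < 3.119 nJ < 8.39 nJ < 8.497 mJ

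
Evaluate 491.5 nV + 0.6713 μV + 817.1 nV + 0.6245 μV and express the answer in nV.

In nV:
  491.5 nV → 491.5
  0.6713 μV = 0.6713 × 10^3 nV = 671.3
  817.1 nV → 817.1
  0.6245 μV = 0.6245 × 10^3 nV = 624.5
Sum: 491.5 + 671.3 + 817.1 + 624.5 = 2604.4

2604.4 nV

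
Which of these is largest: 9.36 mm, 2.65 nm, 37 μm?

9.36 mm

9.36 mm = 0.00936 m
2.65 nm = 0.00000000265 m
37 μm = 0.000037 m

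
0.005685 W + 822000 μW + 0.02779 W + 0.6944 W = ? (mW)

1549.875 mW

In mW:
  0.005685 W = 0.005685 × 10^3 mW = 5.685
  822000 μW = 822000 × 10^-3 mW = 822
  0.02779 W = 0.02779 × 10^3 mW = 27.79
  0.6944 W = 0.6944 × 10^3 mW = 694.4
Sum: 5.685 + 822 + 27.79 + 694.4 = 1549.875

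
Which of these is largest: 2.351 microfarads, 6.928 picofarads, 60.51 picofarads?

2.351 microfarads

2.351 microfarads = 0.000002351 farads
6.928 picofarads = 0.000000000006928 farads
60.51 picofarads = 0.00000000006051 farads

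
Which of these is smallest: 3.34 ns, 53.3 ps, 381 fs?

381 fs

3.34 ns = 0.00000000334 s
53.3 ps = 0.0000000000533 s
381 fs = 0.000000000000381 s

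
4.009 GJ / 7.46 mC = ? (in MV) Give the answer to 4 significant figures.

(4.009 × 10^9) / (7.46 × 10^-3) = 0.537399 × 10^12 V

537400 MV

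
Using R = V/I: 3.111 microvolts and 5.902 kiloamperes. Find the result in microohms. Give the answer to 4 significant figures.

(3.111 × 10⁻⁶) / (5.902 × 10³) = 0.527109 × 10⁻⁹ Ω

0.0005271 microohms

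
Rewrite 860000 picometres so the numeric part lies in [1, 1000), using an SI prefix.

= 860 × 10⁻⁹ metres; 10⁻⁹ is nano.

860 nanometres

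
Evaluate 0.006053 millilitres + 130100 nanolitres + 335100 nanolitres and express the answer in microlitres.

In microlitres:
  0.006053 millilitres = 0.006053e3 microlitres = 6.053
  130100 nanolitres = 130100e-3 microlitres = 130.1
  335100 nanolitres = 335100e-3 microlitres = 335.1
Sum: 6.053 + 130.1 + 335.1 = 471.253

471.253 microlitres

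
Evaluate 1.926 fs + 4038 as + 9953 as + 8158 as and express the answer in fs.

24.075 fs

In fs:
  1.926 fs → 1.926
  4038 as = 4038 × 10^-3 fs = 4.038
  9953 as = 9953 × 10^-3 fs = 9.953
  8158 as = 8158 × 10^-3 fs = 8.158
Sum: 1.926 + 4.038 + 9.953 + 8.158 = 24.075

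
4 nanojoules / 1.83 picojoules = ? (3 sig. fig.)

(4 × 10⁻⁹) / (1.83 × 10⁻¹²) = 2.186 × 10³

2190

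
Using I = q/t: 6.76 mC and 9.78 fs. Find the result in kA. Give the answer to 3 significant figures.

(6.76 × 10⁻³) / (9.78 × 10⁻¹⁵) = 0.69121 × 10¹² A

691000000 kA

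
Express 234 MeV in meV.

234000000000 meV

mega = 10⁶, milli = 10⁻³; factor is 10⁹.
234 × 10⁹ = 234000000000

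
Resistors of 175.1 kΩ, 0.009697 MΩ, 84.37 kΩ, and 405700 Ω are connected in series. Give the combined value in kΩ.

674.867 kΩ

In kΩ:
  175.1 kΩ → 175.1
  0.009697 MΩ = 0.009697 × 10^3 kΩ = 9.697
  84.37 kΩ → 84.37
  405700 Ω = 405700 × 10^-3 kΩ = 405.7
Sum: 175.1 + 9.697 + 84.37 + 405.7 = 674.867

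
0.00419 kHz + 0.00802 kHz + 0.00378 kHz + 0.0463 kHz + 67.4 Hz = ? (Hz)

129.69 Hz

In Hz:
  0.00419 kHz = 0.00419 × 10^3 Hz = 4.19
  0.00802 kHz = 0.00802 × 10^3 Hz = 8.02
  0.00378 kHz = 0.00378 × 10^3 Hz = 3.78
  0.0463 kHz = 0.0463 × 10^3 Hz = 46.3
  67.4 Hz → 67.4
Sum: 4.19 + 8.02 + 3.78 + 46.3 + 67.4 = 129.69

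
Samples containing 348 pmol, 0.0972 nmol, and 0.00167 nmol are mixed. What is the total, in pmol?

In pmol:
  348 pmol → 348
  0.0972 nmol = 0.0972e3 pmol = 97.2
  0.00167 nmol = 0.00167e3 pmol = 1.67
Sum: 348 + 97.2 + 1.67 = 446.87

446.87 pmol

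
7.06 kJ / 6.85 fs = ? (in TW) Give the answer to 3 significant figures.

(7.06 × 10^3) / (6.85 × 10^-15) = 1.0307 × 10^18 W

1030000 TW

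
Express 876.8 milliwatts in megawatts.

milli = 1e-3, mega = 1e6; factor is 1e-9.
876.8 × 1e-9 = 0.0000008768

0.0000008768 megawatts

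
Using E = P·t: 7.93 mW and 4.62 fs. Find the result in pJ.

7.93 × 10⁻³ × 4.62 × 10⁻¹⁵ = 36.6366 × 10⁻¹⁸ J

0.0000366366 pJ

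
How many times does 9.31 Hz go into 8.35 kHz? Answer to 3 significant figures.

(8.35e3) / (9.31) = 0.8969e3

897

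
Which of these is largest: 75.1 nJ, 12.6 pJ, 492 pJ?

75.1 nJ = 0.0000000751 J
12.6 pJ = 0.0000000000126 J
492 pJ = 0.000000000492 J

75.1 nJ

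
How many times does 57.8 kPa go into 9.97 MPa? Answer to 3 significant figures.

(9.97 × 10⁶) / (57.8 × 10³) = 0.1725 × 10³

172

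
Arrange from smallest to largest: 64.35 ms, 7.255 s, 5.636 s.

64.35 ms < 5.636 s < 7.255 s

64.35 ms = 0.06435 s
7.255 s = 7.255 s
5.636 s = 5.636 s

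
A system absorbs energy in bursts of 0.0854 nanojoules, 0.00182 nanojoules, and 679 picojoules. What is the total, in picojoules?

In picojoules:
  0.0854 nanojoules = 0.0854 × 10^3 picojoules = 85.4
  0.00182 nanojoules = 0.00182 × 10^3 picojoules = 1.82
  679 picojoules → 679
Sum: 85.4 + 1.82 + 679 = 766.22

766.22 picojoules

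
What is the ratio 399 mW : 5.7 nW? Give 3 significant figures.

70000000

(399 × 10^-3) / (5.7 × 10^-9) = 70 × 10^6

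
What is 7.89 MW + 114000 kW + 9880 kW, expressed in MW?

131.77 MW

In MW:
  7.89 MW → 7.89
  114000 kW = 114000 × 10^-3 MW = 114
  9880 kW = 9880 × 10^-3 MW = 9.88
Sum: 7.89 + 114 + 9.88 = 131.77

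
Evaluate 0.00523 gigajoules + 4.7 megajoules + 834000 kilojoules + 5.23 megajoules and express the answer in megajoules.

In megajoules:
  0.00523 gigajoules = 0.00523 × 10³ megajoules = 5.23
  4.7 megajoules → 4.7
  834000 kilojoules = 834000 × 10⁻³ megajoules = 834
  5.23 megajoules → 5.23
Sum: 5.23 + 4.7 + 834 + 5.23 = 849.16

849.16 megajoules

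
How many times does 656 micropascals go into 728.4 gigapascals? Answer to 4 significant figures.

(728.4 × 10⁹) / (656 × 10⁻⁶) = 1.1104 × 10¹⁵

1110000000000000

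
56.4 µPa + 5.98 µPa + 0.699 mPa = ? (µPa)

761.38 µPa

In µPa:
  56.4 µPa → 56.4
  5.98 µPa → 5.98
  0.699 mPa = 0.699 × 10^3 µPa = 699
Sum: 56.4 + 5.98 + 699 = 761.38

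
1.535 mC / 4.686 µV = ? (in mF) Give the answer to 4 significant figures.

327600 mF

(1.535e-3) / (4.686e-6) = 0.327571e3 F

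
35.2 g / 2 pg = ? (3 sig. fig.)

(35.2) / (2 × 10^-12) = 17.6 × 10^12

17600000000000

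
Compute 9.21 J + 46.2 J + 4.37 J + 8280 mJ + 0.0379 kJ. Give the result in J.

In J:
  9.21 J → 9.21
  46.2 J → 46.2
  4.37 J → 4.37
  8280 mJ = 8280e-3 J = 8.28
  0.0379 kJ = 0.0379e3 J = 37.9
Sum: 9.21 + 46.2 + 4.37 + 8.28 + 37.9 = 105.96

105.96 J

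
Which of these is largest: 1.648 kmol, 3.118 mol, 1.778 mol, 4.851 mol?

1.648 kmol = 1648 mol
3.118 mol = 3.118 mol
1.778 mol = 1.778 mol
4.851 mol = 4.851 mol

1.648 kmol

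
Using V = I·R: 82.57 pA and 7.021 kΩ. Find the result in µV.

82.57e-12 × 7.021e3 = 579.72397e-9 V

0.57972397 µV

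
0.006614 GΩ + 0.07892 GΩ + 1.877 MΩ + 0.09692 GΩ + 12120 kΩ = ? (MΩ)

196.451 MΩ

In MΩ:
  0.006614 GΩ = 0.006614e3 MΩ = 6.614
  0.07892 GΩ = 0.07892e3 MΩ = 78.92
  1.877 MΩ → 1.877
  0.09692 GΩ = 0.09692e3 MΩ = 96.92
  12120 kΩ = 12120e-3 MΩ = 12.12
Sum: 6.614 + 78.92 + 1.877 + 96.92 + 12.12 = 196.451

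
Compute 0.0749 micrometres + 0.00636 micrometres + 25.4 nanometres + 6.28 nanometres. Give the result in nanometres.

In nanometres:
  0.0749 micrometres = 0.0749 × 10^3 nanometres = 74.9
  0.00636 micrometres = 0.00636 × 10^3 nanometres = 6.36
  25.4 nanometres → 25.4
  6.28 nanometres → 6.28
Sum: 74.9 + 6.36 + 25.4 + 6.28 = 112.94

112.94 nanometres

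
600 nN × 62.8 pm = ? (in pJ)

600e-9 × 62.8e-12 = 37680e-21 J

0.00003768 pJ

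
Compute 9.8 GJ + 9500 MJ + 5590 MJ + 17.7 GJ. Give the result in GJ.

In GJ:
  9.8 GJ → 9.8
  9500 MJ = 9500 × 10⁻³ GJ = 9.5
  5590 MJ = 5590 × 10⁻³ GJ = 5.59
  17.7 GJ → 17.7
Sum: 9.8 + 9.5 + 5.59 + 17.7 = 42.59

42.59 GJ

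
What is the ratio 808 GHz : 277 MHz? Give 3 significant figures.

(808 × 10⁹) / (277 × 10⁶) = 2.917 × 10³

2920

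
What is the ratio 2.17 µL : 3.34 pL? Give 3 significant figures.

650000

(2.17 × 10^-6) / (3.34 × 10^-12) = 0.6497 × 10^6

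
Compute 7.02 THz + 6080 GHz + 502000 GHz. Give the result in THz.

In THz:
  7.02 THz → 7.02
  6080 GHz = 6080 × 10⁻³ THz = 6.08
  502000 GHz = 502000 × 10⁻³ THz = 502
Sum: 7.02 + 6.08 + 502 = 515.1

515.1 THz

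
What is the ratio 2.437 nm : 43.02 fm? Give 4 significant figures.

(2.437e-9) / (43.02e-15) = 0.056648e6

56650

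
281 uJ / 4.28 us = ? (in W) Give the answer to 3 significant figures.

(281e-6) / (4.28e-6) = 65.654 W

65.7 W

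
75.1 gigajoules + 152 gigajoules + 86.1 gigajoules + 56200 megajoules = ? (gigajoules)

369.4 gigajoules

In gigajoules:
  75.1 gigajoules → 75.1
  152 gigajoules → 152
  86.1 gigajoules → 86.1
  56200 megajoules = 56200 × 10⁻³ gigajoules = 56.2
Sum: 75.1 + 152 + 86.1 + 56.2 = 369.4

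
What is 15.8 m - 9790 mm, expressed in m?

In m:
  15.8 m → 15.8
  9790 mm = 9790e-3 m = 9.79
Difference: 15.8 - 9.79 = 6.01

6.01 m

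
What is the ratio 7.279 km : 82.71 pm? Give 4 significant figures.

(7.279e3) / (82.71e-12) = 0.088006e15

88010000000000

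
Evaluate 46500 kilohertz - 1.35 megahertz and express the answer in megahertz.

In megahertz:
  46500 kilohertz = 46500 × 10⁻³ megahertz = 46.5
  1.35 megahertz → 1.35
Difference: 46.5 - 1.35 = 45.15

45.15 megahertz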